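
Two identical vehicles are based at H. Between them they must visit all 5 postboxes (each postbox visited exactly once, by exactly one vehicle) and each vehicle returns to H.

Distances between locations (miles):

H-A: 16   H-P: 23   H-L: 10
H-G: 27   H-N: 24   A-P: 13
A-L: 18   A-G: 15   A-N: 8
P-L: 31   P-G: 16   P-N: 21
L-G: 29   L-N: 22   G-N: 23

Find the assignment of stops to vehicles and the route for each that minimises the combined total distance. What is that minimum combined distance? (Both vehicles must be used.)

Check every non-empty split of the stops between the two vehicles; for each half take its own optimal tour:
  {A} + {P, L, G, N}: 32 + 94 = 126
  {P} + {A, L, G, N}: 46 + 82 = 128
  {A, P} + {L, G, N}: 52 + 82 = 134
  {L} + {A, P, G, N}: 20 + 86 = 106
  {A, L} + {P, G, N}: 44 + 86 = 130
  {P, L} + {A, G, N}: 64 + 74 = 138
  … (15 splits in total)
Best: vehicle 1 H → L → H = 20; vehicle 2 H → A → N → G → P → H = 86; combined 106.

106 miles — the smallest possible combined total.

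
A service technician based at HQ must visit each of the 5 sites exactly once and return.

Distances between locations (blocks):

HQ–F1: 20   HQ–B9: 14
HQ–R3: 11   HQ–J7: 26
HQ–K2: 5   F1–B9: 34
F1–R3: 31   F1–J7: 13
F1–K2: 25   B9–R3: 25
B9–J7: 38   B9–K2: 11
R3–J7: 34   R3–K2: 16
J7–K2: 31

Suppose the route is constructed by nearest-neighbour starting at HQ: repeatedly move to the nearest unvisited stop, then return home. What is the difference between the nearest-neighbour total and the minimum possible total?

HQ: K2=5, R3=11, B9=14, F1=20, J7=26 ⇒ K2
K2: B9=11, R3=16, F1=25, J7=31 ⇒ B9
B9: R3=25, F1=34, J7=38 ⇒ R3
R3: F1=31, J7=34 ⇒ F1
F1: J7=13 ⇒ J7
NN route HQ → K2 → B9 → R3 → F1 → J7 → HQ costs 111.
Optimal: HQ → F1 → J7 → R3 → B9 → K2 → HQ costs 108 (by enumerating all 60 distinct tours).
Excess = 111 − 108 = 3.

3 blocks longer than the optimal tour.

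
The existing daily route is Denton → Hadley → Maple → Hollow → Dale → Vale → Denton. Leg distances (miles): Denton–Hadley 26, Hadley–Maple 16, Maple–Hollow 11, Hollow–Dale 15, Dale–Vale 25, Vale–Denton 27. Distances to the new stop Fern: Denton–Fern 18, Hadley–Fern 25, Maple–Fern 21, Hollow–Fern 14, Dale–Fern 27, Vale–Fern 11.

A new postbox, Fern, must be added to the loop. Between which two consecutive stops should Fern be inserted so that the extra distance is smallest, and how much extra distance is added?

Adding 2 miles by placing Fern on the Vale–Denton leg.

Insertion cost between consecutive stops i–j is d(i,Fern) + d(Fern,j) − d(i,j):
  between Denton and Hadley: 18 + 25 − 26 = 17
  between Hadley and Maple: 25 + 21 − 16 = 30
  between Maple and Hollow: 21 + 14 − 11 = 24
  between Hollow and Dale: 14 + 27 − 15 = 26
  between Dale and Vale: 27 + 11 − 25 = 13
  between Vale and Denton: 11 + 18 − 27 = 2
Cheapest insertion is between Vale and Denton, adding 2.
New total = 120 + 2 = 122.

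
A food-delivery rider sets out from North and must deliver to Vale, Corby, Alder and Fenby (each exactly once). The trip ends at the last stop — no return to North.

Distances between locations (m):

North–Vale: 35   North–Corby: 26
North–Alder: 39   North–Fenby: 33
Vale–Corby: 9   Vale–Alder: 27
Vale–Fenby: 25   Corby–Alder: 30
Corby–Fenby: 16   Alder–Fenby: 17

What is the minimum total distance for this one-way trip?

77 m — the minimum one-way total.

There are 4! = 24 possible orderings.
North → Vale → Corby → Alder → Fenby: 35+9+30+17 = 91
North → Vale → Corby → Fenby → Alder: 35+9+16+17 = 77
North → Vale → Alder → Corby → Fenby: 35+27+30+16 = 108
North → Vale → Alder → Fenby → Corby: 35+27+17+16 = 95
North → Vale → Fenby → Corby → Alder: 35+25+16+30 = 106
North → Vale → Fenby → Alder → Corby: 35+25+17+30 = 107
North → Corby → Vale → Alder → Fenby: 26+9+27+17 = 79
North → Corby → Vale → Fenby → Alder: 26+9+25+17 = 77
North → Corby → Alder → Vale → Fenby: 26+30+27+25 = 108
North → Corby → Alder → Fenby → Vale: 26+30+17+25 = 98
North → Corby → Fenby → Vale → Alder: 26+16+25+27 = 94
North → Corby → Fenby → Alder → Vale: 26+16+17+27 = 86
North → Alder → Vale → Corby → Fenby: 39+27+9+16 = 91
North → Alder → Vale → Fenby → Corby: 39+27+25+16 = 107
… (10 more)
The minimum is 77.
One shortest path: North → Vale → Corby → Fenby → Alder.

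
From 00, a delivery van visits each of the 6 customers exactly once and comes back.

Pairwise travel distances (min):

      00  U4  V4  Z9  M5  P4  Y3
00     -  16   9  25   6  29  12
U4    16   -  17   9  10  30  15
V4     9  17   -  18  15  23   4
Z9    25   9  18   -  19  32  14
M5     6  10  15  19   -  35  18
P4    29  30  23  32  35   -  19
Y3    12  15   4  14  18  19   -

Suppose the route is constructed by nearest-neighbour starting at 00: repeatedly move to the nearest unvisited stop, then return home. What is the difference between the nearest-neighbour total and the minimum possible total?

Excess over optimum: 6 min.

00: M5=6, V4=9, Y3=12, U4=16, Z9=25, P4=29 ⇒ M5
M5: U4=10, V4=15, Y3=18, Z9=19, P4=35 ⇒ U4
U4: Z9=9, Y3=15, V4=17, P4=30 ⇒ Z9
Z9: Y3=14, V4=18, P4=32 ⇒ Y3
Y3: V4=4, P4=19 ⇒ V4
V4: P4=23 ⇒ P4
NN route 00 → M5 → U4 → Z9 → Y3 → V4 → P4 → 00 costs 95.
Optimal: 00 → V4 → Y3 → P4 → Z9 → U4 → M5 → 00 costs 89 (by enumerating all 360 distinct tours).
Excess = 95 − 89 = 6.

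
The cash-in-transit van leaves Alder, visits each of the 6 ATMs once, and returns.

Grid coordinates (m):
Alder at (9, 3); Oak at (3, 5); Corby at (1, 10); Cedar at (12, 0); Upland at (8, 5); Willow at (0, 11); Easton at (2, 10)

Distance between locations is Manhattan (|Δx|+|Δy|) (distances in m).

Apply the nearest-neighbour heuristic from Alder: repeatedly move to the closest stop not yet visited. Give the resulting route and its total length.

Nearest-neighbour total = 46 m; route Alder → Upland → Oak → Easton → Corby → Willow → Cedar → Alder.

At Alder the remaining stops are Upland 3, Cedar 6, Oak 8, Easton 14, Corby 15, Willow 17; go to Upland.
At Upland the remaining stops are Oak 5, Cedar 9, Easton 11, Corby 12, Willow 14; go to Oak.
At Oak the remaining stops are Easton 6, Corby 7, Willow 9, Cedar 14; go to Easton.
At Easton the remaining stops are Corby 1, Willow 3, Cedar 20; go to Corby.
At Corby the remaining stops are Willow 2, Cedar 21; go to Willow.
At Willow the remaining stops are Cedar 23; go to Cedar.
Return Cedar→Alder: 6.
Total = 3 + 5 + 6 + 1 + 2 + 23 + 6 = 46.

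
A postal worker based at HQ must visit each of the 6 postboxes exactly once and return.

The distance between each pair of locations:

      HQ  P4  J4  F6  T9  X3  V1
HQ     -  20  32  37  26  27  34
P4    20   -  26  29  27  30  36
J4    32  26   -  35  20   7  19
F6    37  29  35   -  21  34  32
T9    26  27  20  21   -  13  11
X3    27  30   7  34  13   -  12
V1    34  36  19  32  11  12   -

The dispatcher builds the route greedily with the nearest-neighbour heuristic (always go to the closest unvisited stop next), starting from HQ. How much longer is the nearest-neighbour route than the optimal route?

The nearest-neighbour route is 2 longer than optimal.

From HQ: P4=20, T9=26, X3=27, J4=32, V1=34, F6=37 → choose P4 (20).
From P4: J4=26, T9=27, F6=29, X3=30, V1=36 → choose J4 (26).
From J4: X3=7, V1=19, T9=20, F6=35 → choose X3 (7).
From X3: V1=12, T9=13, F6=34 → choose V1 (12).
From V1: T9=11, F6=32 → choose T9 (11).
From T9: F6=21 → choose F6 (21).
NN route HQ → P4 → J4 → X3 → V1 → T9 → F6 → HQ costs 134.
Optimal: HQ → P4 → F6 → T9 → V1 → X3 → J4 → HQ costs 132 (by enumerating all 360 distinct tours).
Excess = 134 − 132 = 2.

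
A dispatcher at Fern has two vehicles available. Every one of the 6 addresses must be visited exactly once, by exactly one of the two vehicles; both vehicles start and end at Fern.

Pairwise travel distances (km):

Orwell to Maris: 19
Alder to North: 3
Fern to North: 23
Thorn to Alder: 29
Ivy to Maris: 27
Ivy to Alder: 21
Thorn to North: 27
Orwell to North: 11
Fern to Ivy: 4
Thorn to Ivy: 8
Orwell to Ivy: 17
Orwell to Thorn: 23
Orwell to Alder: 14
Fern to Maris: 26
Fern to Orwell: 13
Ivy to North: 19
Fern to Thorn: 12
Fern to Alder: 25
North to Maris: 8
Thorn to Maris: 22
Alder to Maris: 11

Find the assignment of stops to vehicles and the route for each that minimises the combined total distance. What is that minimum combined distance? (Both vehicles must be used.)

Try each way of splitting the stops between the two vehicles (each non-empty) and, for each split, find the best tour for each vehicle:
  {Orwell} + {Thorn, Ivy, Alder, North, Maris}: 26 + 70 = 96
  {Thorn} + {Orwell, Ivy, Alder, North, Maris}: 24 + 68 = 92
  {Orwell, Thorn} + {Ivy, Alder, North, Maris}: 48 + 62 = 110
  {Ivy} + {Orwell, Thorn, Alder, North, Maris}: 8 + 72 = 80
  {Orwell, Ivy} + {Thorn, Alder, North, Maris}: 34 + 70 = 104
  {Thorn, Ivy} + {Orwell, Alder, North, Maris}: 24 + 64 = 88
  … (31 splits in total)
Best: vehicle 1 Fern → Ivy → Fern = 8; vehicle 2 Fern → Orwell → Alder → North → Maris → Thorn → Fern = 72; combined 80.

Minimum combined distance: 80 km.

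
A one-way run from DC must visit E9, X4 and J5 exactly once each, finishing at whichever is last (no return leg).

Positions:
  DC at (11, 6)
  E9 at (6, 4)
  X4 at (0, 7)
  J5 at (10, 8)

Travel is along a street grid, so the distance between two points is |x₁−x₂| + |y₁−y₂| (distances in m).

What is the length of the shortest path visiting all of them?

There are 3! = 6 possible orderings.
DC → E9 → X4 → J5: 7+9+11 = 27
DC → E9 → J5 → X4: 7+8+11 = 26
DC → X4 → E9 → J5: 12+9+8 = 29
DC → X4 → J5 → E9: 12+11+8 = 31
DC → J5 → E9 → X4: 3+8+9 = 20
DC → J5 → X4 → E9: 3+11+9 = 23
The minimum is 20.
One shortest path: DC → J5 → E9 → X4.

Minimum one-way distance = 20 m.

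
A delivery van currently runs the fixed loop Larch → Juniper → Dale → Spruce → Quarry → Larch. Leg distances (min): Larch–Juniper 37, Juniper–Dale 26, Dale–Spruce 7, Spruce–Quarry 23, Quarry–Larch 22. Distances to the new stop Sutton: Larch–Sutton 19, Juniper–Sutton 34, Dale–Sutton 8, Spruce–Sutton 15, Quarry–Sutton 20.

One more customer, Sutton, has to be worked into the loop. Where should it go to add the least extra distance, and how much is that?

Insertion cost between consecutive stops i–j is d(i,Sutton) + d(Sutton,j) − d(i,j):
  between Larch and Juniper: 19 + 34 − 37 = 16
  between Juniper and Dale: 34 + 8 − 26 = 16
  between Dale and Spruce: 8 + 15 − 7 = 16
  between Spruce and Quarry: 15 + 20 − 23 = 12
  between Quarry and Larch: 20 + 19 − 22 = 17
Cheapest insertion is between Spruce and Quarry, adding 12.
New total = 115 + 12 = 127.

+12 min — insert Sutton between Spruce and Quarry.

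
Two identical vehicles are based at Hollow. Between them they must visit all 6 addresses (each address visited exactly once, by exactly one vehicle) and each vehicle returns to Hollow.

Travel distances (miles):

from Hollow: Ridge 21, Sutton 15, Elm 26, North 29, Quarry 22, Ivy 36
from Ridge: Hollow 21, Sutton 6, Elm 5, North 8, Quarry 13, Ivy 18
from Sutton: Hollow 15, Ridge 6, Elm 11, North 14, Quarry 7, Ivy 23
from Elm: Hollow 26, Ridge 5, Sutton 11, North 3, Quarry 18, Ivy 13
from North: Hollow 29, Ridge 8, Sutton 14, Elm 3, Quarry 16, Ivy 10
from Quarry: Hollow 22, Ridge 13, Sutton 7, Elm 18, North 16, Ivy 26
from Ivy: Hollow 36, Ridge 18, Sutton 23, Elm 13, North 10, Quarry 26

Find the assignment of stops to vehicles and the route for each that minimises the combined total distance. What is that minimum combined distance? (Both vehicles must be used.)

Try each way of splitting the stops between the two vehicles (each non-empty) and, for each split, find the best tour for each vehicle:
  {Ridge} + {Sutton, Elm, North, Quarry, Ivy}: 42 + 87 = 129
  {Sutton} + {Ridge, Elm, North, Quarry, Ivy}: 30 + 87 = 117
  {Ridge, Sutton} + {Elm, North, Quarry, Ivy}: 42 + 87 = 129
  {Elm} + {Ridge, Sutton, North, Quarry, Ivy}: 52 + 87 = 139
  {Ridge, Elm} + {Sutton, North, Quarry, Ivy}: 52 + 84 = 136
  {Sutton, Elm} + {Ridge, North, Quarry, Ivy}: 52 + 87 = 139
  … (31 splits in total)
Best: vehicle 1 Hollow → Sutton → Hollow = 30; vehicle 2 Hollow → Ridge → Elm → North → Ivy → Quarry → Hollow = 87; combined 117.

117 miles — the smallest possible combined total.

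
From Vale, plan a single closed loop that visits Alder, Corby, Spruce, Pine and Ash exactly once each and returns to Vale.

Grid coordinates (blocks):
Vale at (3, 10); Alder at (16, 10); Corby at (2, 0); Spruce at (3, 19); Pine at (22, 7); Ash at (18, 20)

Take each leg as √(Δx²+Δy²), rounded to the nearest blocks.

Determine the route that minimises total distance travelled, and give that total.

Minimum total distance: 72 blocks.

Vale→Alder→Corby→Spruce→Pine→Ash→Vale: 13+17+19+22+14+18 = 103
Vale→Alder→Corby→Spruce→Ash→Pine→Vale: 13+17+19+15+14+19 = 97
Vale→Alder→Corby→Pine→Spruce→Ash→Vale: 13+17+21+22+15+18 = 106
Vale→Alder→Corby→Pine→Ash→Spruce→Vale: 13+17+21+14+15+9 = 89
Vale→Alder→Corby→Ash→Spruce→Pine→Vale: 13+17+26+15+22+19 = 112
Vale→Alder→Corby→Ash→Pine→Spruce→Vale: 13+17+26+14+22+9 = 101
Vale→Alder→Spruce→Corby→Pine→Ash→Vale: 13+16+19+21+14+18 = 101
Vale→Alder→Spruce→Corby→Ash→Pine→Vale: 13+16+19+26+14+19 = 107
Vale→Alder→Spruce→Pine→Corby→Ash→Vale: 13+16+22+21+26+18 = 116
Vale→Alder→Spruce→Pine→Ash→Corby→Vale: 13+16+22+14+26+10 = 101
Vale→Alder→Spruce→Ash→Corby→Pine→Vale: 13+16+15+26+21+19 = 110
Vale→Alder→Spruce→Ash→Pine→Corby→Vale: 13+16+15+14+21+10 = 89
Vale→Alder→Pine→Corby→Spruce→Ash→Vale: 13+7+21+19+15+18 = 93
Vale→Alder→Pine→Corby→Ash→Spruce→Vale: 13+7+21+26+15+9 = 91
… (46 more)
Vale→Corby→Alder→Pine→Ash→Spruce→Vale: 10+17+7+14+15+9 = 72  ← best
The minimum is 72.
One optimal route: Vale → Corby → Alder → Pine → Ash → Spruce → Vale (or its reverse).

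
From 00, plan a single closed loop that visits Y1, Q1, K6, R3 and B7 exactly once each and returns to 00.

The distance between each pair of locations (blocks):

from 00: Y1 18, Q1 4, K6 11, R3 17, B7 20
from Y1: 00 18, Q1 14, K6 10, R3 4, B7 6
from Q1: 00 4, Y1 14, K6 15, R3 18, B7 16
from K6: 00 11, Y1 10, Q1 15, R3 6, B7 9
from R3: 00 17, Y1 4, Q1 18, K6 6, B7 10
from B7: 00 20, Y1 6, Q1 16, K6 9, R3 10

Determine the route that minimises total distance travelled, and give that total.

Minimum total distance: 47 blocks.

There are 60 distinct closed tours to check (reversals are equivalent).
00 - Y1 - Q1 - K6 - R3 - B7 - 00: 18+14+15+6+10+20 = 83
00 - Y1 - Q1 - K6 - B7 - R3 - 00: 18+14+15+9+10+17 = 83
00 - Y1 - Q1 - R3 - K6 - B7 - 00: 18+14+18+6+9+20 = 85
00 - Y1 - Q1 - R3 - B7 - K6 - 00: 18+14+18+10+9+11 = 80
00 - Y1 - Q1 - B7 - K6 - R3 - 00: 18+14+16+9+6+17 = 80
00 - Y1 - Q1 - B7 - R3 - K6 - 00: 18+14+16+10+6+11 = 75
00 - Y1 - K6 - Q1 - R3 - B7 - 00: 18+10+15+18+10+20 = 91
00 - Y1 - K6 - Q1 - B7 - R3 - 00: 18+10+15+16+10+17 = 86
00 - Y1 - K6 - R3 - Q1 - B7 - 00: 18+10+6+18+16+20 = 88
00 - Y1 - K6 - R3 - B7 - Q1 - 00: 18+10+6+10+16+4 = 64
00 - Y1 - K6 - B7 - Q1 - R3 - 00: 18+10+9+16+18+17 = 88
00 - Y1 - K6 - B7 - R3 - Q1 - 00: 18+10+9+10+18+4 = 69
00 - Y1 - R3 - Q1 - K6 - B7 - 00: 18+4+18+15+9+20 = 84
00 - Y1 - R3 - Q1 - B7 - K6 - 00: 18+4+18+16+9+11 = 76
… (46 more)
00 - Q1 - B7 - Y1 - R3 - K6 - 00: 4+16+6+4+6+11 = 47  ← best
The minimum is 47.
One optimal route: 00 → Q1 → B7 → Y1 → R3 → K6 → 00 (or its reverse).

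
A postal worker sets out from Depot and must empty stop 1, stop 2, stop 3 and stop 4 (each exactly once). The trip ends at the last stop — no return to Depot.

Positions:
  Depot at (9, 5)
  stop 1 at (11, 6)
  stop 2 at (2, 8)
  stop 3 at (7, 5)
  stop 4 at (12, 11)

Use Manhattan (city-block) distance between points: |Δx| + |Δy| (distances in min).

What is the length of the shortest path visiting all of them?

There are 4! = 24 possible orderings.
Depot - stop 1 - stop 2 - stop 3 - stop 4: 3+11+8+11 = 33
Depot - stop 1 - stop 2 - stop 4 - stop 3: 3+11+13+11 = 38
Depot - stop 1 - stop 3 - stop 2 - stop 4: 3+5+8+13 = 29
Depot - stop 1 - stop 3 - stop 4 - stop 2: 3+5+11+13 = 32
Depot - stop 1 - stop 4 - stop 2 - stop 3: 3+6+13+8 = 30
Depot - stop 1 - stop 4 - stop 3 - stop 2: 3+6+11+8 = 28
Depot - stop 2 - stop 1 - stop 3 - stop 4: 10+11+5+11 = 37
Depot - stop 2 - stop 1 - stop 4 - stop 3: 10+11+6+11 = 38
Depot - stop 2 - stop 3 - stop 1 - stop 4: 10+8+5+6 = 29
Depot - stop 2 - stop 3 - stop 4 - stop 1: 10+8+11+6 = 35
Depot - stop 2 - stop 4 - stop 1 - stop 3: 10+13+6+5 = 34
Depot - stop 2 - stop 4 - stop 3 - stop 1: 10+13+11+5 = 39
Depot - stop 3 - stop 1 - stop 2 - stop 4: 2+5+11+13 = 31
Depot - stop 3 - stop 1 - stop 4 - stop 2: 2+5+6+13 = 26
… (10 more)
The minimum is 26.
One shortest path: Depot → stop 3 → stop 1 → stop 4 → stop 2.

Shortest open route: 26 min.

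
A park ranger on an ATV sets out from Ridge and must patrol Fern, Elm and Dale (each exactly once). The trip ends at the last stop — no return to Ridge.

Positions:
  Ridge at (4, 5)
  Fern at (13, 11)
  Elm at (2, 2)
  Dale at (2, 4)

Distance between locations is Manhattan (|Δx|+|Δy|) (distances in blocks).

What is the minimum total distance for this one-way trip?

Minimum one-way distance = 25 blocks.

There are 3! = 6 possible orderings.
Ridge - Fern - Elm - Dale: 15+20+2 = 37
Ridge - Fern - Dale - Elm: 15+18+2 = 35
Ridge - Elm - Fern - Dale: 5+20+18 = 43
Ridge - Elm - Dale - Fern: 5+2+18 = 25
Ridge - Dale - Fern - Elm: 3+18+20 = 41
Ridge - Dale - Elm - Fern: 3+2+20 = 25
The minimum is 25.
One shortest path: Ridge → Elm → Dale → Fern.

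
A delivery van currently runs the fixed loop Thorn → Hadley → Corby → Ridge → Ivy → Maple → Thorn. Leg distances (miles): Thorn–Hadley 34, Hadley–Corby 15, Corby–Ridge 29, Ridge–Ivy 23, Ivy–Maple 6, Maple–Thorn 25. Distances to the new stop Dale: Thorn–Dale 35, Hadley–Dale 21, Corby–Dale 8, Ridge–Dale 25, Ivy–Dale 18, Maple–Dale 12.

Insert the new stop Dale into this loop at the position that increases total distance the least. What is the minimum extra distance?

Insertion cost between consecutive stops i–j is d(i,Dale) + d(Dale,j) − d(i,j):
  between Thorn and Hadley: 35 + 21 − 34 = 22
  between Hadley and Corby: 21 + 8 − 15 = 14
  between Corby and Ridge: 8 + 25 − 29 = 4
  between Ridge and Ivy: 25 + 18 − 23 = 20
  between Ivy and Maple: 18 + 12 − 6 = 24
  between Maple and Thorn: 12 + 35 − 25 = 22
Cheapest insertion is between Corby and Ridge, adding 4.
New total = 132 + 4 = 136.

+4 miles — insert Dale between Corby and Ridge.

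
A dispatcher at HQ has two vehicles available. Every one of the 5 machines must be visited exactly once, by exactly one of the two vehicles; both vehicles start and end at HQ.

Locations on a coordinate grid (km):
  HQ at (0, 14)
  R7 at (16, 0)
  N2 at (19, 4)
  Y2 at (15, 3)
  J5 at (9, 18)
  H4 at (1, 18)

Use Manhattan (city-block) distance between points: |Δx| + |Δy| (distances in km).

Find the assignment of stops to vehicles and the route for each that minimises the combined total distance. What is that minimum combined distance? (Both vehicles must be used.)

Minimum combined distance: 84 km.

There are 2^4 − 1 = 15 ways to divide the 5 stops into two non-empty groups. For each, the best each vehicle can do is its own shortest tour through its group:
  {R7} + {N2, Y2, J5, H4}: 60 + 68 = 128
  {N2} + {R7, Y2, J5, H4}: 58 + 68 = 126
  {R7, N2} + {Y2, J5, H4}: 66 + 60 = 126
  {Y2} + {R7, N2, J5, H4}: 52 + 74 = 126
  {R7, Y2} + {N2, J5, H4}: 60 + 66 = 126
  {N2, Y2} + {R7, J5, H4}: 60 + 68 = 128
  … (15 splits in total)
  {R7, N2, Y2, J5} + {H4}: 74 + 10 = 84  ← best
Best: vehicle 1 HQ → N2 → R7 → Y2 → J5 → HQ = 74; vehicle 2 HQ → H4 → HQ = 10; combined 84.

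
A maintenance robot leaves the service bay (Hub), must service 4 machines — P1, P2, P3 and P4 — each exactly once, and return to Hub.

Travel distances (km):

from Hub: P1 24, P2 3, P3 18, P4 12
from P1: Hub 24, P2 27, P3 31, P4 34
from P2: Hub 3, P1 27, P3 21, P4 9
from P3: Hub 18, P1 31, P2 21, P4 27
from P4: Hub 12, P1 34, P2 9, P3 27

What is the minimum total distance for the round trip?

94 km — the shortest possible round trip.

There are 12 distinct closed tours to check (reversals are equivalent).
Hub-P1-P2-P3-P4-Hub: 24+27+21+27+12 = 111
Hub-P1-P2-P4-P3-Hub: 24+27+9+27+18 = 105
Hub-P1-P3-P2-P4-Hub: 24+31+21+9+12 = 97
Hub-P1-P3-P4-P2-Hub: 24+31+27+9+3 = 94
Hub-P1-P4-P2-P3-Hub: 24+34+9+21+18 = 106
Hub-P1-P4-P3-P2-Hub: 24+34+27+21+3 = 109
Hub-P2-P1-P3-P4-Hub: 3+27+31+27+12 = 100
Hub-P2-P1-P4-P3-Hub: 3+27+34+27+18 = 109
Hub-P2-P3-P1-P4-Hub: 3+21+31+34+12 = 101
Hub-P2-P4-P1-P3-Hub: 3+9+34+31+18 = 95
Hub-P3-P1-P2-P4-Hub: 18+31+27+9+12 = 97
Hub-P3-P2-P1-P4-Hub: 18+21+27+34+12 = 112
The minimum is 94.
One optimal route: Hub → P1 → P3 → P4 → P2 → Hub (or its reverse).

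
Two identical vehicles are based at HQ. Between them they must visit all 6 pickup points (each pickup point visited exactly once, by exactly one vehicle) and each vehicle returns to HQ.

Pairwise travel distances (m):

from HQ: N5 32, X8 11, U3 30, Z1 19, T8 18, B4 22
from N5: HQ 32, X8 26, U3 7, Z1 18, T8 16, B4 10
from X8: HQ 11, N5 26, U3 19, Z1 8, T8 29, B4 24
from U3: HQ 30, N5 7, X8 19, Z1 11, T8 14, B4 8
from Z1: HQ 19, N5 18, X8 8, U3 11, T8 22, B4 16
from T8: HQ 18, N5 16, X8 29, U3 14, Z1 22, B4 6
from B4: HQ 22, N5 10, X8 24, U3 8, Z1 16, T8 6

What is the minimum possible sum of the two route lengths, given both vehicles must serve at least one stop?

Try each way of splitting the stops between the two vehicles (each non-empty) and, for each split, find the best tour for each vehicle:
  {N5} + {X8, U3, Z1, T8, B4}: 64 + 62 = 126
  {X8} + {N5, U3, Z1, T8, B4}: 22 + 71 = 93
  {N5, X8} + {U3, Z1, T8, B4}: 69 + 62 = 131
  {U3} + {N5, X8, Z1, T8, B4}: 60 + 71 = 131
  {N5, U3} + {X8, Z1, T8, B4}: 69 + 59 = 128
  {X8, U3} + {N5, Z1, T8, B4}: 60 + 71 = 131
  … (31 splits in total)
Best: vehicle 1 HQ → X8 → HQ = 22; vehicle 2 HQ → Z1 → U3 → N5 → B4 → T8 → HQ = 71; combined 93.

93 m — the smallest possible combined total.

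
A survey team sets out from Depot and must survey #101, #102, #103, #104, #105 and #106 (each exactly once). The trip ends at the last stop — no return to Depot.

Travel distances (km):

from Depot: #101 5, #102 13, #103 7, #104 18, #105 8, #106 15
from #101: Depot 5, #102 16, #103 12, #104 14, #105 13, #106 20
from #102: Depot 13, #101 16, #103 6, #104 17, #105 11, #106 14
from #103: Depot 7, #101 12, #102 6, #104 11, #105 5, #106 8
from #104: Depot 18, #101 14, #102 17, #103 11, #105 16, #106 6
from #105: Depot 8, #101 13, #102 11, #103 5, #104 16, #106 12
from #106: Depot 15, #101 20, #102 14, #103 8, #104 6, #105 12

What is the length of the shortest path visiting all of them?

There are 6! = 720 possible orderings.
Depot - #101 - #102 - #103 - #104 - #105 - #106: 5+16+6+11+16+12 = 66
Depot - #101 - #102 - #103 - #104 - #106 - #105: 5+16+6+11+6+12 = 56
Depot - #101 - #102 - #103 - #105 - #104 - #106: 5+16+6+5+16+6 = 54
Depot - #101 - #102 - #103 - #105 - #106 - #104: 5+16+6+5+12+6 = 50
Depot - #101 - #102 - #103 - #106 - #104 - #105: 5+16+6+8+6+16 = 57
Depot - #101 - #102 - #103 - #106 - #105 - #104: 5+16+6+8+12+16 = 63
Depot - #101 - #102 - #104 - #103 - #105 - #106: 5+16+17+11+5+12 = 66
Depot - #101 - #102 - #104 - #103 - #106 - #105: 5+16+17+11+8+12 = 69
… (712 more)
Depot - #101 - #104 - #106 - #105 - #103 - #102: 5+14+6+12+5+6 = 48  ← best
The minimum is 48.
One shortest path: Depot → #101 → #104 → #106 → #105 → #103 → #102.

48 km — the minimum one-way total.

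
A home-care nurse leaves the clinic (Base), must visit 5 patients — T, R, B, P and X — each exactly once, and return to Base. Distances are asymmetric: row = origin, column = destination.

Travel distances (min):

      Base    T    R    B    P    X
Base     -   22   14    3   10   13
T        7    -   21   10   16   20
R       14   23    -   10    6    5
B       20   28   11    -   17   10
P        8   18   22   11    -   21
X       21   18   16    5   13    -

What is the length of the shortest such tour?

Base → T → R → B → P → X → Base: 22+21+10+17+21+21 = 112
Base → T → R → B → X → P → Base: 22+21+10+10+13+8 = 84
Base → T → R → P → B → X → Base: 22+21+6+11+10+21 = 91
Base → T → R → P → X → B → Base: 22+21+6+21+5+20 = 95
Base → T → R → X → B → P → Base: 22+21+5+5+17+8 = 78
Base → T → R → X → P → B → Base: 22+21+5+13+11+20 = 92
Base → T → B → R → P → X → Base: 22+10+11+6+21+21 = 91
Base → T → B → R → X → P → Base: 22+10+11+5+13+8 = 69
Base → T → B → P → R → X → Base: 22+10+17+22+5+21 = 97
Base → T → B → P → X → R → Base: 22+10+17+21+16+14 = 100
Base → T → B → X → R → P → Base: 22+10+10+16+6+8 = 72
Base → T → B → X → P → R → Base: 22+10+10+13+22+14 = 91
Base → T → P → R → B → X → Base: 22+16+22+10+10+21 = 101
Base → T → P → R → X → B → Base: 22+16+22+5+5+20 = 90
… (106 more)
Base → B → R → X → P → T → Base: 3+11+5+13+18+7 = 57  ← best
The minimum is 57.
One optimal route: Base → B → R → X → P → T → Base.

57 min — the shortest possible round trip.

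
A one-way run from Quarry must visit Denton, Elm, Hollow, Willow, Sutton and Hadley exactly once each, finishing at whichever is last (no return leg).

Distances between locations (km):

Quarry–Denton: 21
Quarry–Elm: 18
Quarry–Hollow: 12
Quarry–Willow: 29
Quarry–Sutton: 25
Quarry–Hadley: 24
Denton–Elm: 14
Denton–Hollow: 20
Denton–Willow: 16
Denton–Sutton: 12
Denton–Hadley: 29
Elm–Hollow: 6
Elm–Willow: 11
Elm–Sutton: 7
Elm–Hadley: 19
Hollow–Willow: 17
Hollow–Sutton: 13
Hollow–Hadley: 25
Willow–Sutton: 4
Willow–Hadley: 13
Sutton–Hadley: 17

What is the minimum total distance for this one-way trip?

Shortest open route: 61 km.

There are 6! = 720 possible orderings.
Quarry → Denton → Elm → Hollow → Willow → Sutton → Hadley: 21+14+6+17+4+17 = 79
Quarry → Denton → Elm → Hollow → Willow → Hadley → Sutton: 21+14+6+17+13+17 = 88
Quarry → Denton → Elm → Hollow → Sutton → Willow → Hadley: 21+14+6+13+4+13 = 71
Quarry → Denton → Elm → Hollow → Sutton → Hadley → Willow: 21+14+6+13+17+13 = 84
Quarry → Denton → Elm → Hollow → Hadley → Willow → Sutton: 21+14+6+25+13+4 = 83
Quarry → Denton → Elm → Hollow → Hadley → Sutton → Willow: 21+14+6+25+17+4 = 87
Quarry → Denton → Elm → Willow → Hollow → Sutton → Hadley: 21+14+11+17+13+17 = 93
Quarry → Denton → Elm → Willow → Hollow → Hadley → Sutton: 21+14+11+17+25+17 = 105
… (712 more)
Quarry → Hollow → Elm → Denton → Sutton → Willow → Hadley: 12+6+14+12+4+13 = 61  ← best
The minimum is 61.
One shortest path: Quarry → Hollow → Elm → Denton → Sutton → Willow → Hadley.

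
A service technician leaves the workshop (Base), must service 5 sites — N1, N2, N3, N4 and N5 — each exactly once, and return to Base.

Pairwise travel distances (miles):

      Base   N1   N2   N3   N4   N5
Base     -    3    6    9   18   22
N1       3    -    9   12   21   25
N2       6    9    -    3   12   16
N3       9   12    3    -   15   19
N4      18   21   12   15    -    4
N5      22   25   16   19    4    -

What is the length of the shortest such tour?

There are 60 distinct closed tours to check (reversals are equivalent).
Base → N1 → N2 → N3 → N4 → N5 → Base: 3+9+3+15+4+22 = 56
Base → N1 → N2 → N3 → N5 → N4 → Base: 3+9+3+19+4+18 = 56
Base → N1 → N2 → N4 → N3 → N5 → Base: 3+9+12+15+19+22 = 80
Base → N1 → N2 → N4 → N5 → N3 → Base: 3+9+12+4+19+9 = 56
Base → N1 → N2 → N5 → N3 → N4 → Base: 3+9+16+19+15+18 = 80
Base → N1 → N2 → N5 → N4 → N3 → Base: 3+9+16+4+15+9 = 56
Base → N1 → N3 → N2 → N4 → N5 → Base: 3+12+3+12+4+22 = 56
Base → N1 → N3 → N2 → N5 → N4 → Base: 3+12+3+16+4+18 = 56
Base → N1 → N3 → N4 → N2 → N5 → Base: 3+12+15+12+16+22 = 80
Base → N1 → N3 → N4 → N5 → N2 → Base: 3+12+15+4+16+6 = 56
Base → N1 → N3 → N5 → N2 → N4 → Base: 3+12+19+16+12+18 = 80
Base → N1 → N3 → N5 → N4 → N2 → Base: 3+12+19+4+12+6 = 56
Base → N1 → N4 → N2 → N3 → N5 → Base: 3+21+12+3+19+22 = 80
Base → N1 → N4 → N2 → N5 → N3 → Base: 3+21+12+16+19+9 = 80
… (46 more)
The minimum is 56.
One optimal route: Base → N1 → N2 → N3 → N4 → N5 → Base (or its reverse).

Minimum total distance: 56 miles.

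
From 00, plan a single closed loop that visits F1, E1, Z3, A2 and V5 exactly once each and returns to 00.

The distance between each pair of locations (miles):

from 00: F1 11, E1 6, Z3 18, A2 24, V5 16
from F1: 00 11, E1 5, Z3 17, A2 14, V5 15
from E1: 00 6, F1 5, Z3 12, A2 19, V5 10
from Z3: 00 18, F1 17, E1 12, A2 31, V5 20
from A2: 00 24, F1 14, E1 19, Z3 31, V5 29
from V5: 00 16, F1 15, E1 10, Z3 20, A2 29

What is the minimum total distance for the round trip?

With 5 stops there are 5!/2 = 60 distinct round trips (a route and its reverse cost the same).
00 → F1 → E1 → Z3 → A2 → V5 → 00: 11+5+12+31+29+16 = 104
00 → F1 → E1 → Z3 → V5 → A2 → 00: 11+5+12+20+29+24 = 101
00 → F1 → E1 → A2 → Z3 → V5 → 00: 11+5+19+31+20+16 = 102
00 → F1 → E1 → A2 → V5 → Z3 → 00: 11+5+19+29+20+18 = 102
00 → F1 → E1 → V5 → Z3 → A2 → 00: 11+5+10+20+31+24 = 101
00 → F1 → E1 → V5 → A2 → Z3 → 00: 11+5+10+29+31+18 = 104
00 → F1 → Z3 → E1 → A2 → V5 → 00: 11+17+12+19+29+16 = 104
00 → F1 → Z3 → E1 → V5 → A2 → 00: 11+17+12+10+29+24 = 103
00 → F1 → Z3 → A2 → E1 → V5 → 00: 11+17+31+19+10+16 = 104
00 → F1 → Z3 → A2 → V5 → E1 → 00: 11+17+31+29+10+6 = 104
00 → F1 → Z3 → V5 → E1 → A2 → 00: 11+17+20+10+19+24 = 101
00 → F1 → Z3 → V5 → A2 → E1 → 00: 11+17+20+29+19+6 = 102
00 → F1 → A2 → E1 → Z3 → V5 → 00: 11+14+19+12+20+16 = 92
00 → F1 → A2 → E1 → V5 → Z3 → 00: 11+14+19+10+20+18 = 92
… (46 more)
00 → E1 → Z3 → V5 → F1 → A2 → 00: 6+12+20+15+14+24 = 91  ← best
The minimum is 91.
One optimal route: 00 → E1 → Z3 → V5 → F1 → A2 → 00 (or its reverse).

Shortest round trip = 91 miles.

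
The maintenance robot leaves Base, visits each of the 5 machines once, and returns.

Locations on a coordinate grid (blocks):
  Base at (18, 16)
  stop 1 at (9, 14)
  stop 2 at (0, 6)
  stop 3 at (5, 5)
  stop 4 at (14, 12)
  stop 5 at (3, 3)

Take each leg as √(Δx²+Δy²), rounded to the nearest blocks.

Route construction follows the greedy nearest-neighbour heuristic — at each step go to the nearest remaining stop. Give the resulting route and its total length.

49 blocks along Base → stop 4 → stop 1 → stop 3 → stop 5 → stop 2 → Base.

From Base: distances to unvisited — stop 4=6, stop 1=9, stop 3=17, stop 5=20, stop 2=21. Nearest is stop 4 (6).
From stop 4: distances to unvisited — stop 1=5, stop 3=11, stop 5=14, stop 2=15. Nearest is stop 1 (5).
From stop 1: distances to unvisited — stop 3=10, stop 2=12, stop 5=13. Nearest is stop 3 (10).
From stop 3: distances to unvisited — stop 5=3, stop 2=5. Nearest is stop 5 (3).
From stop 5: distances to unvisited — stop 2=4. Nearest is stop 2 (4).
Return stop 2→Base: 21.
Total = 6 + 5 + 10 + 3 + 4 + 21 = 49.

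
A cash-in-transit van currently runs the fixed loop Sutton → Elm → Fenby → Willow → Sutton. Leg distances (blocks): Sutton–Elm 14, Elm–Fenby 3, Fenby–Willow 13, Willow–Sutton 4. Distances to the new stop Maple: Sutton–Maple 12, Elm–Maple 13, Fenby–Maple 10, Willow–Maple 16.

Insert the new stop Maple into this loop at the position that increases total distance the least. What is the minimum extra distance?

+11 blocks — insert Maple between Sutton and Elm.

Insertion cost between consecutive stops i–j is d(i,Maple) + d(Maple,j) − d(i,j):
  between Sutton and Elm: 12 + 13 − 14 = 11
  between Elm and Fenby: 13 + 10 − 3 = 20
  between Fenby and Willow: 10 + 16 − 13 = 13
  between Willow and Sutton: 16 + 12 − 4 = 24
Cheapest insertion is between Sutton and Elm, adding 11.
New total = 34 + 11 = 45.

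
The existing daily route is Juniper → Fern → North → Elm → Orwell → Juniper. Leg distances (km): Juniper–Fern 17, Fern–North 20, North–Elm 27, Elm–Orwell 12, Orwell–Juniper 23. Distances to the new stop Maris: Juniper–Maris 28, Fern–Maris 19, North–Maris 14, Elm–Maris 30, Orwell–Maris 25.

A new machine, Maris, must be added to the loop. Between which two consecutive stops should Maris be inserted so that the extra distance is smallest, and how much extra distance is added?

Minimum extra distance: 13 km, inserting Maris between Fern and North.

Insertion cost between consecutive stops i–j is d(i,Maris) + d(Maris,j) − d(i,j):
  between Juniper and Fern: 28 + 19 − 17 = 30
  between Fern and North: 19 + 14 − 20 = 13
  between North and Elm: 14 + 30 − 27 = 17
  between Elm and Orwell: 30 + 25 − 12 = 43
  between Orwell and Juniper: 25 + 28 − 23 = 30
Cheapest insertion is between Fern and North, adding 13.
New total = 99 + 13 = 112.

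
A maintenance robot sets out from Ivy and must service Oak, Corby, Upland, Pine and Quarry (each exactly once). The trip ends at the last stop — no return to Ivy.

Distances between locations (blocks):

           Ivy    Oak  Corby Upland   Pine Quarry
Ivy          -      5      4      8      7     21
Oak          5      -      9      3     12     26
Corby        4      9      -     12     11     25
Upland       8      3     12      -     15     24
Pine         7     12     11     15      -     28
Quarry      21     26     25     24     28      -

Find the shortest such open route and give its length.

Minimum one-way distance = 54 blocks.

There are 5! = 120 possible orderings.
Ivy → Oak → Corby → Upland → Pine → Quarry: 5+9+12+15+28 = 69
Ivy → Oak → Corby → Upland → Quarry → Pine: 5+9+12+24+28 = 78
Ivy → Oak → Corby → Pine → Upland → Quarry: 5+9+11+15+24 = 64
Ivy → Oak → Corby → Pine → Quarry → Upland: 5+9+11+28+24 = 77
Ivy → Oak → Corby → Quarry → Upland → Pine: 5+9+25+24+15 = 78
Ivy → Oak → Corby → Quarry → Pine → Upland: 5+9+25+28+15 = 82
Ivy → Oak → Upland → Corby → Pine → Quarry: 5+3+12+11+28 = 59
Ivy → Oak → Upland → Corby → Quarry → Pine: 5+3+12+25+28 = 73
Ivy → Oak → Upland → Pine → Corby → Quarry: 5+3+15+11+25 = 59
Ivy → Oak → Upland → Pine → Quarry → Corby: 5+3+15+28+25 = 76
Ivy → Oak → Upland → Quarry → Corby → Pine: 5+3+24+25+11 = 68
Ivy → Oak → Upland → Quarry → Pine → Corby: 5+3+24+28+11 = 71
Ivy → Oak → Pine → Corby → Upland → Quarry: 5+12+11+12+24 = 64
Ivy → Oak → Pine → Corby → Quarry → Upland: 5+12+11+25+24 = 77
… (106 more)
Ivy → Corby → Pine → Oak → Upland → Quarry: 4+11+12+3+24 = 54  ← best
The minimum is 54.
One shortest path: Ivy → Corby → Pine → Oak → Upland → Quarry.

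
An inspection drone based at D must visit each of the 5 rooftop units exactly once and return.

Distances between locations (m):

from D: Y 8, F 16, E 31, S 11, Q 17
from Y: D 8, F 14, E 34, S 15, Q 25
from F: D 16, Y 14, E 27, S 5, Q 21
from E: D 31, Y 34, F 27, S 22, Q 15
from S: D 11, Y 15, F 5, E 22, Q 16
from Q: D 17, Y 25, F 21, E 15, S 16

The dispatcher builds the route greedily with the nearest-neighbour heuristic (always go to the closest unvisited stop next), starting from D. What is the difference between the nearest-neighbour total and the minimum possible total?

The nearest-neighbour route is 8 m longer than optimal.

D: Y=8, S=11, F=16, Q=17, E=31 ⇒ Y
Y: F=14, S=15, Q=25, E=34 ⇒ F
F: S=5, Q=21, E=27 ⇒ S
S: Q=16, E=22 ⇒ Q
Q: E=15 ⇒ E
NN route D → Y → F → S → Q → E → D costs 89.
Optimal: D → Y → F → S → E → Q → D costs 81 (by enumerating all 60 distinct tours).
Excess = 89 − 81 = 8.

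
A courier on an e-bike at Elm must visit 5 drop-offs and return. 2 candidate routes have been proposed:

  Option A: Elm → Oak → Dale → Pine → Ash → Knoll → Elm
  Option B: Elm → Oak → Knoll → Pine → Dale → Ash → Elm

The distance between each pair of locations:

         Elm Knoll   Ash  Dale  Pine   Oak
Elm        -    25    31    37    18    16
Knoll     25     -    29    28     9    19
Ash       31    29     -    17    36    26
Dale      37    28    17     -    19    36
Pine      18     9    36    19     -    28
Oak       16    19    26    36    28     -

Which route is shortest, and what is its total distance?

Option A: 16 + 36 + 19 + 36 + 29 + 25 = 161
Option B: 16 + 19 + 9 + 19 + 17 + 31 = 111

Shortest is Option B, total 111.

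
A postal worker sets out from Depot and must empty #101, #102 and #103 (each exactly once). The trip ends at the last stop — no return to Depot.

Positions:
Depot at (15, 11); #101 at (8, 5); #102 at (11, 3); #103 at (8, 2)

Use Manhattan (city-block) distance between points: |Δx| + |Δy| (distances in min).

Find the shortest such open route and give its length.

Shortest open route: 19 min.

There are 3! = 6 possible orderings.
Depot - #101 - #102 - #103: 13+5+4 = 22
Depot - #101 - #103 - #102: 13+3+4 = 20
Depot - #102 - #101 - #103: 12+5+3 = 20
Depot - #102 - #103 - #101: 12+4+3 = 19
Depot - #103 - #101 - #102: 16+3+5 = 24
Depot - #103 - #102 - #101: 16+4+5 = 25
The minimum is 19.
One shortest path: Depot → #102 → #103 → #101.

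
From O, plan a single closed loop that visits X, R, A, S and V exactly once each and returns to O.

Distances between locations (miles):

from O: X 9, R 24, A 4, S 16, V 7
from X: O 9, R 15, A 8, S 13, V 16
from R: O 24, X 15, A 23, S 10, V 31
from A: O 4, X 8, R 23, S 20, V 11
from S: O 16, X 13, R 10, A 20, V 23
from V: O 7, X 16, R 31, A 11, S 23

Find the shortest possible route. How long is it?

There are 60 distinct closed tours to check (reversals are equivalent).
O→X→R→A→S→V→O: 9+15+23+20+23+7 = 97
O→X→R→A→V→S→O: 9+15+23+11+23+16 = 97
O→X→R→S→A→V→O: 9+15+10+20+11+7 = 72
O→X→R→S→V→A→O: 9+15+10+23+11+4 = 72
O→X→R→V→A→S→O: 9+15+31+11+20+16 = 102
O→X→R→V→S→A→O: 9+15+31+23+20+4 = 102
O→X→A→R→S→V→O: 9+8+23+10+23+7 = 80
O→X→A→R→V→S→O: 9+8+23+31+23+16 = 110
O→X→A→S→R→V→O: 9+8+20+10+31+7 = 85
O→X→A→S→V→R→O: 9+8+20+23+31+24 = 115
O→X→A→V→R→S→O: 9+8+11+31+10+16 = 85
O→X→A→V→S→R→O: 9+8+11+23+10+24 = 85
O→X→S→R→A→V→O: 9+13+10+23+11+7 = 73
O→X→S→R→V→A→O: 9+13+10+31+11+4 = 78
… (46 more)
O→A→X→R→S→V→O: 4+8+15+10+23+7 = 67  ← best
The minimum is 67.
One optimal route: O → A → X → R → S → V → O (or its reverse).

Minimum total distance: 67 miles.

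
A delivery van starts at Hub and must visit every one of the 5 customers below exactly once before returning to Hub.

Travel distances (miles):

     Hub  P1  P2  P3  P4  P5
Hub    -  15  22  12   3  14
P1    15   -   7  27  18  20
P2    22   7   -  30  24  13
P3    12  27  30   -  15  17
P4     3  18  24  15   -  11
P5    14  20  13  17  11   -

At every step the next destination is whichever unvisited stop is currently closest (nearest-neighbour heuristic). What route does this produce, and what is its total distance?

Total distance 73 miles via the nearest-neighbour route Hub → P4 → P5 → P2 → P1 → P3 → Hub.

From Hub: distances to unvisited — P4=3, P3=12, P5=14, P1=15, P2=22. Nearest is P4 (3).
From P4: distances to unvisited — P5=11, P3=15, P1=18, P2=24. Nearest is P5 (11).
From P5: distances to unvisited — P2=13, P3=17, P1=20. Nearest is P2 (13).
From P2: distances to unvisited — P1=7, P3=30. Nearest is P1 (7).
From P1: distances to unvisited — P3=27. Nearest is P3 (27).
Return P3→Hub: 12.
Total = 3 + 11 + 13 + 7 + 27 + 12 = 73.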